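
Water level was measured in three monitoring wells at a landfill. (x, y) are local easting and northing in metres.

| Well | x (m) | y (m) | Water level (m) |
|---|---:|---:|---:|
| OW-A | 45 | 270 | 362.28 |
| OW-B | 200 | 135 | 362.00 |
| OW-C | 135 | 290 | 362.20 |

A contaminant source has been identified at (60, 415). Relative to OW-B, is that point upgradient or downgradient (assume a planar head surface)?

upgradient

Differences from OW-A: to OW-B (Δx, Δy, Δh) = (155, -135, -0.28); to OW-C = (90, 20, -0.08).
Determinant of the coordinate differences = 155·20 − 90·(-135) = 15250.
∂h/∂x = [(-0.28)·20 − (-0.08)·(-135)] / 15250 = -0.001075
∂h/∂y = [155·(-0.08) − 90·(-0.28)] / 15250 = +0.0008393
Head at (60, 415) = 362.28 + (-0.001075)·(15) + (+0.0008393)·(145) = 362.39 m.
That is higher than the 362.00 m at OW-B, so the point is upgradient.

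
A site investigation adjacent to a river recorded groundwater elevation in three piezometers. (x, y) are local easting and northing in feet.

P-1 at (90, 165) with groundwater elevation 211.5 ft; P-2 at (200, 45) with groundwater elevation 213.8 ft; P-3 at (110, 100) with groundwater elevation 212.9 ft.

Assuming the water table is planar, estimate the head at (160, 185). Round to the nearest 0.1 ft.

210.8 ft

Differences from P-1: to P-2 (Δx, Δy, Δh) = (110, -120, +2.3); to P-3 = (20, -65, +1.4).
Solve a·Δx + b·Δy = Δh: det = 110·(-65) − 20·(-120) = -4750.
∂h/∂x = [(+2.3)·(-65) − (+1.4)·(-120)] / -4750 = -0.003895
∂h/∂y = [110·(+1.4) − 20·(+2.3)] / -4750 = -0.02274
h(160, 185) = 211.5 + (-0.003895)·(70) + (-0.02274)·(20) = 211.5 -0.273 -0.455 = 210.773 ft.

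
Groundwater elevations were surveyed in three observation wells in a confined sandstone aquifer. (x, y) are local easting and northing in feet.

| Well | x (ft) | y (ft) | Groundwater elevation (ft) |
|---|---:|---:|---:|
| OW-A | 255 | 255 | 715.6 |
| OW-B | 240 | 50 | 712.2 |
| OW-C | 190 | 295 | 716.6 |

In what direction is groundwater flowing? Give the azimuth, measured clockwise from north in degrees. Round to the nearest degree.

Differences from OW-A: to OW-B (Δx, Δy, Δh) = (-15, -205, -3.4); to OW-C = (-65, 40, +1.0).
Determinant of the coordinate differences = (-15)·40 − (-65)·(-205) = -13925.
∂h/∂x = [(-3.4)·40 − (+1.0)·(-205)] / -13925 = -0.004955
∂h/∂y = [(-15)·(+1.0) − (-65)·(-3.4)] / -13925 = +0.01695
Flow direction (−∇h) has components (+0.004955 E, -0.01695 N).
Azimuth = atan2(E, N) = atan2(+0.004955, -0.01695) = 163.7° ≈ 164°.

164°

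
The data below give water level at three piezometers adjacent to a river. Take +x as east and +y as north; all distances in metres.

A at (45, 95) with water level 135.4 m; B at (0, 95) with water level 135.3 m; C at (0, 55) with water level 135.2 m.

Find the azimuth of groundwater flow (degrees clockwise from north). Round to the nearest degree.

Taking A as reference: B−A = (-45, 0, -0.1); C−A = (-45, -40, -0.2).
Solve a·Δx + b·Δy = Δh: det = (-45)·(-40) − (-45)·0 = 1800.
∂h/∂x = [(-0.1)·(-40) − (-0.2)·0] / 1800 = +0.002222
∂h/∂y = [(-45)·(-0.2) − (-45)·(-0.1)] / 1800 = +0.002500
Flow direction (−∇h) has components (-0.002222 E, -0.002500 N).
Azimuth = atan2(E, N) = atan2(-0.002222, -0.002500) = 221.6° ≈ 222°.

222°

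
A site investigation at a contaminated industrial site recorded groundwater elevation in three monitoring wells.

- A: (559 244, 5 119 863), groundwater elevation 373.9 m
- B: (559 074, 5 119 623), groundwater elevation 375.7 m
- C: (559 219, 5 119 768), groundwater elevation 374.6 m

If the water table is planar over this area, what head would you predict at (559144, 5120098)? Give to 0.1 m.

372.2 m

Taking A as reference: B−A = (-170, -240, +1.8); C−A = (-25, -95, +0.7).
Solve a·Δx + b·Δy = Δh: det = (-170)·(-95) − (-25)·(-240) = 10150.
∂h/∂x = [(+1.8)·(-95) − (+0.7)·(-240)] / 10150 = -0.0002956
∂h/∂y = [(-170)·(+0.7) − (-25)·(+1.8)] / 10150 = -0.007291
h(559144, 5120098) = 373.9 + (-0.0002956)·(-100) + (-0.007291)·(235) = 373.9 +0.030 -1.713 = 372.216 m.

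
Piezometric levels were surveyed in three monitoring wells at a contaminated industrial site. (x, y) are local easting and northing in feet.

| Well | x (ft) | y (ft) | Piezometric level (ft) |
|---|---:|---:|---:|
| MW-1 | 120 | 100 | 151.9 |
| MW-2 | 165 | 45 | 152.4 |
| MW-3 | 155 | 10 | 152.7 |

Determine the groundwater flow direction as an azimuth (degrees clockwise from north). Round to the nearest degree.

357°

Differences from MW-1: to MW-2 (Δx, Δy, Δh) = (45, -55, +0.5); to MW-3 = (35, -90, +0.8).
Determinant of the coordinate differences = 45·(-90) − 35·(-55) = -2125.
∂h/∂x = [(+0.5)·(-90) − (+0.8)·(-55)] / -2125 = +0.0004706
∂h/∂y = [45·(+0.8) − 35·(+0.5)] / -2125 = -0.008706
Flow direction (−∇h) has components (-0.0004706 E, +0.008706 N).
Azimuth = atan2(E, N) = atan2(-0.0004706, +0.008706) = 356.9° ≈ 357°.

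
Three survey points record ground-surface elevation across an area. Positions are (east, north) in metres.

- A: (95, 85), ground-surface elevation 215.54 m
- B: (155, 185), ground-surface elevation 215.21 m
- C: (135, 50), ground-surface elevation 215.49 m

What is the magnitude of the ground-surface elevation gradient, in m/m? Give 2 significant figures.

Taking A as reference: B−A = (60, 100, -0.33); C−A = (40, -35, -0.05).
Solve a·Δx + b·Δy = Δz: det = 60·(-35) − 40·100 = -6100.
∂z/∂x = [(-0.33)·(-35) − (-0.05)·100] / -6100 = -0.002713
∂z/∂y = [60·(-0.05) − 40·(-0.33)] / -6100 = -0.001672
|∇f| = √(-0.002713² + -0.001672²) = 0.003187 m/m

0.0032 m/m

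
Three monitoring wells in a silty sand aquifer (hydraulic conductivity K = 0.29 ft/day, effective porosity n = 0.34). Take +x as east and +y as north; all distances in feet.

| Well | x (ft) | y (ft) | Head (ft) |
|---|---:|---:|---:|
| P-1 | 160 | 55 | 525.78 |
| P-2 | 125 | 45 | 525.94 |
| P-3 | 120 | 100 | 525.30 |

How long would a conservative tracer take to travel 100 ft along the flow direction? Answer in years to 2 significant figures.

Differences from P-1: to P-2 (Δx, Δy, Δh) = (-35, -10, +0.16); to P-3 = (-40, 45, -0.48).
Determinant of the coordinate differences = (-35)·45 − (-40)·(-10) = -1975.
∂h/∂x = [(+0.16)·45 − (-0.48)·(-10)] / -1975 = -0.001215
∂h/∂y = [(-35)·(-0.48) − (-40)·(+0.16)] / -1975 = -0.01175
|∇h| = √(-0.001215² + -0.01175²) = 0.01181
Seepage velocity v = K·i/n = 0.29 × 0.01181 / 0.34 = 0.01007 ft/day.
t = 100 / 0.01007 = 9930 days = 27.2 years.

27 years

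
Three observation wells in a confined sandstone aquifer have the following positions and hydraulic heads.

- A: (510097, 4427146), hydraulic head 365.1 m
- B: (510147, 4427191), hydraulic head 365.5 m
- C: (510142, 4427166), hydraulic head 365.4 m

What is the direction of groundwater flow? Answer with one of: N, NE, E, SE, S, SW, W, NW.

SW

Differences from A: to B (Δx, Δy, Δh) = (50, 45, +0.4); to C = (45, 20, +0.3).
Determinant of the coordinate differences = 50·20 − 45·45 = -1025.
∂h/∂x = [(+0.4)·20 − (+0.3)·45] / -1025 = +0.005366
∂h/∂y = [50·(+0.3) − 45·(+0.4)] / -1025 = +0.002927
Flow = −∇h = (-0.005366 east, -0.002927 north), which points southwest.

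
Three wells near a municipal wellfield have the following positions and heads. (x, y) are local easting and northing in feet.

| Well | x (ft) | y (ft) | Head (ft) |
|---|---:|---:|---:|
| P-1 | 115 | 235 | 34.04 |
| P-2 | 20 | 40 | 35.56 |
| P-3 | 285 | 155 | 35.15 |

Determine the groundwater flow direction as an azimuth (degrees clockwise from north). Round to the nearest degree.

345°

Taking P-1 as reference: P-2−P-1 = (-95, -195, +1.52); P-3−P-1 = (170, -80, +1.11).
Determinant of the coordinate differences = (-95)·(-80) − 170·(-195) = 40750.
∂h/∂x = [(+1.52)·(-80) − (+1.11)·(-195)] / 40750 = +0.002328
∂h/∂y = [(-95)·(+1.11) − 170·(+1.52)] / 40750 = -0.008929
Flow direction (−∇h) has components (-0.002328 E, +0.008929 N).
Azimuth = atan2(E, N) = atan2(-0.002328, +0.008929) = 345.4° ≈ 345°.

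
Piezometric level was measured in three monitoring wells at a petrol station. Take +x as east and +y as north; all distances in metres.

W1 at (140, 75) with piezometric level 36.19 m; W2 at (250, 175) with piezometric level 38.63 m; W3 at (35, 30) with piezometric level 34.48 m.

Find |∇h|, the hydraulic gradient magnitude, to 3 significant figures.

Three-point gradient (reference W1): Δ to W2 = (110, 100, +2.44), Δ to W3 = (-105, -45, -1.71).
∂h/∂x = +0.01103, ∂h/∂y = +0.01227 (det = 5550).
|∇h| = √(0.01103² + 0.01227²) = 0.0165

0.0165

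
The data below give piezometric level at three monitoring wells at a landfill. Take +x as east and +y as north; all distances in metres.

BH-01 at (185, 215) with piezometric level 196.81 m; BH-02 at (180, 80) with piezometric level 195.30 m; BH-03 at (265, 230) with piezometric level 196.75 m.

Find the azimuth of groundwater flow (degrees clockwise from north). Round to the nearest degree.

Differences from BH-01: to BH-02 (Δx, Δy, Δh) = (-5, -135, -1.51); to BH-03 = (80, 15, -0.06).
Solve a·Δx + b·Δy = Δh: det = (-5)·15 − 80·(-135) = 10725.
∂h/∂x = [(-1.51)·15 − (-0.06)·(-135)] / 10725 = -0.002867
∂h/∂y = [(-5)·(-0.06) − 80·(-1.51)] / 10725 = +0.01129
Flow direction (−∇h) has components (+0.002867 E, -0.01129 N).
Azimuth = atan2(E, N) = atan2(+0.002867, -0.01129) = 165.8° ≈ 166°.

166°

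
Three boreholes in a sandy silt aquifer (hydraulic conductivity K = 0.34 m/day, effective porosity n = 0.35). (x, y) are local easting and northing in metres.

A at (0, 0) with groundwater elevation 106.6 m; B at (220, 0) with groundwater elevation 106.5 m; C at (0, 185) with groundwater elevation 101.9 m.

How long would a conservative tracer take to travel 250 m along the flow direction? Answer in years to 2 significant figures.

∂h/∂x = (106.5 − 106.6) / (220 − 0) = -0.0004545
∂h/∂y = (101.9 − 106.6) / (185 − 0) = -0.02541
|∇h| = √(-0.0004545² + -0.02541²) = 0.02541
Seepage velocity v = K·i/n = 0.34 × 0.02541 / 0.35 = 0.02468 m/day.
t = 250 / 0.02468 = 1.013e+04 days = 27.7 years.

28 years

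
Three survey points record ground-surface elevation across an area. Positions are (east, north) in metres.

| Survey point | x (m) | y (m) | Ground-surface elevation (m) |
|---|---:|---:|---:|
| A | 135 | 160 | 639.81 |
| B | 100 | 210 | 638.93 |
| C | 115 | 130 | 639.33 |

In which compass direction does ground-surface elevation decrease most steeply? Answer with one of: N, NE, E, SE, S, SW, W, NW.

W

Taking A as reference: B−A = (-35, 50, -0.88); C−A = (-20, -30, -0.48).
Determinant of the coordinate differences = (-35)·(-30) − (-20)·50 = 2050.
∂z/∂x = [(-0.88)·(-30) − (-0.48)·50] / 2050 = +0.02459
∂z/∂y = [(-35)·(-0.48) − (-20)·(-0.88)] / 2050 = -0.0003902
Steepest decrease is along −∇f = (-0.02459 E, +0.0003902 N) → west.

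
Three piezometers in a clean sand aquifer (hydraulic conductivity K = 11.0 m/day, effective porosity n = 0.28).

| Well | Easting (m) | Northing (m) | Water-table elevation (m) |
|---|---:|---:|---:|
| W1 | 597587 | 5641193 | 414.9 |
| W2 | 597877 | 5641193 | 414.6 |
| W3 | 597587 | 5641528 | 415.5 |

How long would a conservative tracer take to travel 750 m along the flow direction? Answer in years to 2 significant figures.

∂h/∂x = (414.6 − 414.9) / (597877 − 597587) = -0.001034
∂h/∂y = (415.5 − 414.9) / (5641528 − 5641193) = +0.001791
|∇h| = √(-0.001034² + 0.001791²) = 0.002068
Seepage velocity v = K·i/n = 11.0 × 0.002068 / 0.28 = 0.08124 m/day.
t = 750 / 0.08124 = 9232 days = 25.3 years.

25 years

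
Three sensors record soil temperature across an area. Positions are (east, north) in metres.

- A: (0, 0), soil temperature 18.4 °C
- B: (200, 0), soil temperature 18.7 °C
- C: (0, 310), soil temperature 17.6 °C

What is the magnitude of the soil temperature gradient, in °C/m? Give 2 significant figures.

∂T/∂x = (18.7 − 18.4) / (200 − 0) = +0.001500
∂T/∂y = (17.6 − 18.4) / (310 − 0) = -0.002581
|∇f| = √(0.001500² + -0.002581²) = 0.002985 °C/m

0.0030 °C/m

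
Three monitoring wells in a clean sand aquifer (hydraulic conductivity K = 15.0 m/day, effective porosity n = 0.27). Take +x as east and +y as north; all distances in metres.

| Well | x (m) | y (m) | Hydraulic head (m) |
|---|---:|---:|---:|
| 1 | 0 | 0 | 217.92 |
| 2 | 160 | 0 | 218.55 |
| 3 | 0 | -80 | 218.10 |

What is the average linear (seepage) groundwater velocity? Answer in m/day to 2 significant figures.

∂h/∂x = (218.55 − 217.92) / (160 − 0) = +0.003938
∂h/∂y = (218.10 − 217.92) / (-80 − 0) = -0.002250
|∇h| = √(0.003938² + -0.002250²) = 0.004535
Seepage velocity v = K·i/n = 15.0 × 0.004535 / 0.27 = 0.2519 m/day.

0.25 m/day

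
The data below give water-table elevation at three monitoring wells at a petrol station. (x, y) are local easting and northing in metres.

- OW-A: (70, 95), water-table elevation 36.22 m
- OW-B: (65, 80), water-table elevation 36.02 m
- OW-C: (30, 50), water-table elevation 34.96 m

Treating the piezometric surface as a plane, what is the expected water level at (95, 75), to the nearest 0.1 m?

Three-point gradient (reference OW-A): Δ to OW-B = (-5, -15, -0.20), Δ to OW-C = (-40, -45, -1.26).
∂h/∂x = +0.02640, ∂h/∂y = +0.004533 (det = -375).
h(95, 75) = 36.22 + (+0.02640)·(25) + (+0.004533)·(-20) = 36.22 +0.660 -0.091 = 36.789 m.

36.8 m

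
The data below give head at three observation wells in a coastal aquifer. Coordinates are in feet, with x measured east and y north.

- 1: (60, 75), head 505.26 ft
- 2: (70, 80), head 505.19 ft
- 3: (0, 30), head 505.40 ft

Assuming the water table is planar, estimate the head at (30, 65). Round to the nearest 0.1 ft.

Differences from 1: to 2 (Δx, Δy, Δh) = (10, 5, -0.07); to 3 = (-60, -45, +0.14).
Solve a·Δx + b·Δy = Δh: det = 10·(-45) − (-60)·5 = -150.
∂h/∂x = [(-0.07)·(-45) − (+0.14)·5] / -150 = -0.01633
∂h/∂y = [10·(+0.14) − (-60)·(-0.07)] / -150 = +0.01867
h(30, 65) = 505.26 + (-0.01633)·(-30) + (+0.01867)·(-10) = 505.26 +0.490 -0.187 = 505.563 ft.

505.6 ft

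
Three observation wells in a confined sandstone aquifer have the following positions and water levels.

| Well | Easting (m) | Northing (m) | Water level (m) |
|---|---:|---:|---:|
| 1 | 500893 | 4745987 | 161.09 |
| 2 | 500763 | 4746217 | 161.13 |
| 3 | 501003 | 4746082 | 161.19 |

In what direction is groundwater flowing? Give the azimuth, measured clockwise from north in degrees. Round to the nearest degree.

Taking 1 as reference: 2−1 = (-130, 230, +0.04); 3−1 = (110, 95, +0.10).
Determinant of the coordinate differences = (-130)·95 − 110·230 = -37650.
∂h/∂x = [(+0.04)·95 − (+0.10)·230] / -37650 = +0.0005100
∂h/∂y = [(-130)·(+0.10) − 110·(+0.04)] / -37650 = +0.0004622
Flow direction (−∇h) has components (-0.0005100 E, -0.0004622 N).
Azimuth = atan2(E, N) = atan2(-0.0005100, -0.0004622) = 227.8° ≈ 228°.

228°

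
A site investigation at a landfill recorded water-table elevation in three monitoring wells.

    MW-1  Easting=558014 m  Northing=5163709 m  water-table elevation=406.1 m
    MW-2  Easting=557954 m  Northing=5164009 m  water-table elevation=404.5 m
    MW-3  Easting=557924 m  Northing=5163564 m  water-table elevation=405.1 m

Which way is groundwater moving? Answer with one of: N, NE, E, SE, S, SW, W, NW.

W

Differences from MW-1: to MW-2 (Δx, Δy, Δh) = (-60, 300, -1.6); to MW-3 = (-90, -145, -1.0).
Solve a·Δx + b·Δy = Δh: det = (-60)·(-145) − (-90)·300 = 35700.
∂h/∂x = [(-1.6)·(-145) − (-1.0)·300] / 35700 = +0.01490
∂h/∂y = [(-60)·(-1.0) − (-90)·(-1.6)] / 35700 = -0.002353
Flow = −∇h = (-0.01490 east, +0.002353 north), which points west.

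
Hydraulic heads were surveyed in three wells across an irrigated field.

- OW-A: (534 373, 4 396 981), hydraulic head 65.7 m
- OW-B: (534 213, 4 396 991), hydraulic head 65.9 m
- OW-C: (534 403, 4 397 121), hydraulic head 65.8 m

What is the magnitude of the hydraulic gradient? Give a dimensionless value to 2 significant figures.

Taking OW-A as reference: OW-B−OW-A = (-160, 10, +0.2); OW-C−OW-A = (30, 140, +0.1).
Solve a·Δx + b·Δy = Δh: det = (-160)·140 − 30·10 = -22700.
∂h/∂x = [(+0.2)·140 − (+0.1)·10] / -22700 = -0.001189
∂h/∂y = [(-160)·(+0.1) − 30·(+0.2)] / -22700 = +0.0009692
|∇h| = √(-0.001189² + 0.0009692²) = 0.001534

0.0015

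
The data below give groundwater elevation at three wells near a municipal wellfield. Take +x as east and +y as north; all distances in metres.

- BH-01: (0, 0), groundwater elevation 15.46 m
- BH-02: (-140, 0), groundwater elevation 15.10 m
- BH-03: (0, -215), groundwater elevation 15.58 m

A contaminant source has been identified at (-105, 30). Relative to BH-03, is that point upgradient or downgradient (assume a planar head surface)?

∂h/∂x = (15.10 − 15.46) / (-140 − 0) = +0.002571
∂h/∂y = (15.58 − 15.46) / (-215 − 0) = -0.0005581
Head at (-105, 30) = 15.46 + (+0.002571)·(-105) + (-0.0005581)·(30) = 15.17 m.
That is lower than the 15.58 m at BH-03, so the point is downgradient.

downgradient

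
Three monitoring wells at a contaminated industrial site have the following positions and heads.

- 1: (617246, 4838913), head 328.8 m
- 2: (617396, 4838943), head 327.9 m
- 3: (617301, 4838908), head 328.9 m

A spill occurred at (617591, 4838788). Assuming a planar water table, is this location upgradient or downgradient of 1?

Taking 1 as reference: 2−1 = (150, 30, -0.9); 3−1 = (55, -5, +0.1).
Determinant of the coordinate differences = 150·(-5) − 55·30 = -2400.
∂h/∂x = [(-0.9)·(-5) − (+0.1)·30] / -2400 = -0.0006250
∂h/∂y = [150·(+0.1) − 55·(-0.9)] / -2400 = -0.02687
Head at (617591, 4838788) = 328.8 + (-0.0006250)·(345) + (-0.02687)·(-125) = 331.94 m.
That is higher than the 328.8 m at 1, so the point is upgradient.

upgradient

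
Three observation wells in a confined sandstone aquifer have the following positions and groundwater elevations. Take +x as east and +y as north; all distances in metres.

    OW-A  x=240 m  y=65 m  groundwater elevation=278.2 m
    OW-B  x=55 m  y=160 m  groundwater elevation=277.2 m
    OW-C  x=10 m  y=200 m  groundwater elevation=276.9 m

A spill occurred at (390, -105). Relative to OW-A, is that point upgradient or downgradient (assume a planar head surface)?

upgradient

Differences from OW-A: to OW-B (Δx, Δy, Δh) = (-185, 95, -1.0); to OW-C = (-230, 135, -1.3).
Determinant of the coordinate differences = (-185)·135 − (-230)·95 = -3125.
∂h/∂x = [(-1.0)·135 − (-1.3)·95] / -3125 = +0.003680
∂h/∂y = [(-185)·(-1.3) − (-230)·(-1.0)] / -3125 = -0.003360
Head at (390, -105) = 278.2 + (+0.003680)·(150) + (-0.003360)·(-170) = 279.32 m.
That is higher than the 278.2 m at OW-A, so the point is upgradient.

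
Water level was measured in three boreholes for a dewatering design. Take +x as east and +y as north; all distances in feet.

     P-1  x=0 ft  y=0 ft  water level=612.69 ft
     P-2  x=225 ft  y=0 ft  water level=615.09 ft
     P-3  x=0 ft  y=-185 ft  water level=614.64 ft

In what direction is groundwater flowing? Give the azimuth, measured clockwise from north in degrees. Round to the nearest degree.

∂h/∂x = (615.09 − 612.69) / (225 − 0) = +0.01067
∂h/∂y = (614.64 − 612.69) / (-185 − 0) = -0.01054
Flow direction (−∇h) has components (-0.01067 E, +0.01054 N).
Azimuth = atan2(E, N) = atan2(-0.01067, +0.01054) = 314.7° ≈ 315°.

315°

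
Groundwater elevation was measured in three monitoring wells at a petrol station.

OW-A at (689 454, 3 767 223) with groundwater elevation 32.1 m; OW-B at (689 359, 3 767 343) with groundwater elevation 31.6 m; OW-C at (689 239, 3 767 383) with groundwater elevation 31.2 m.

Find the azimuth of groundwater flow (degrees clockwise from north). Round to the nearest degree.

Taking OW-A as reference: OW-B−OW-A = (-95, 120, -0.5); OW-C−OW-A = (-215, 160, -0.9).
Determinant of the coordinate differences = (-95)·160 − (-215)·120 = 10600.
∂h/∂x = [(-0.5)·160 − (-0.9)·120] / 10600 = +0.002642
∂h/∂y = [(-95)·(-0.9) − (-215)·(-0.5)] / 10600 = -0.002075
Flow direction (−∇h) has components (-0.002642 E, +0.002075 N).
Azimuth = atan2(E, N) = atan2(-0.002642, +0.002075) = 308.2° ≈ 308°.

308°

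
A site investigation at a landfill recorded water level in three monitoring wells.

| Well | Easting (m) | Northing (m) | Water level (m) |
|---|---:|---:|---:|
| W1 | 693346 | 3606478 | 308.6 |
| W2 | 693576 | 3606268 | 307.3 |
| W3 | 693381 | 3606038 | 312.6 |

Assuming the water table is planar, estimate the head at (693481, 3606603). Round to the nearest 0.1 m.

Taking W1 as reference: W2−W1 = (230, -210, -1.3); W3−W1 = (35, -440, +4.0).
Determinant of the coordinate differences = 230·(-440) − 35·(-210) = -93850.
∂h/∂x = [(-1.3)·(-440) − (+4.0)·(-210)] / -93850 = -0.01505
∂h/∂y = [230·(+4.0) − 35·(-1.3)] / -93850 = -0.01029
h(693481, 3606603) = 308.6 + (-0.01505)·(135) + (-0.01029)·(125) = 308.6 -2.031 -1.286 = 305.283 m.

305.3 m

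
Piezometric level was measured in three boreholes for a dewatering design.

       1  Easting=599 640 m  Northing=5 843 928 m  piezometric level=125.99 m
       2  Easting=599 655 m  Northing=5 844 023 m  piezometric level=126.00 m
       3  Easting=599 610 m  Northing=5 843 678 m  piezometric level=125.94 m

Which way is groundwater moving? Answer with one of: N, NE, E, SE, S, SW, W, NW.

Differences from 1: to 2 (Δx, Δy, Δh) = (15, 95, +0.01); to 3 = (-30, -250, -0.05).
Solve a·Δx + b·Δy = Δh: det = 15·(-250) − (-30)·95 = -900.
∂h/∂x = [(+0.01)·(-250) − (-0.05)·95] / -900 = -0.002500
∂h/∂y = [15·(-0.05) − (-30)·(+0.01)] / -900 = +0.0005000
Flow = −∇h = (+0.002500 east, -0.0005000 north), which points east.

E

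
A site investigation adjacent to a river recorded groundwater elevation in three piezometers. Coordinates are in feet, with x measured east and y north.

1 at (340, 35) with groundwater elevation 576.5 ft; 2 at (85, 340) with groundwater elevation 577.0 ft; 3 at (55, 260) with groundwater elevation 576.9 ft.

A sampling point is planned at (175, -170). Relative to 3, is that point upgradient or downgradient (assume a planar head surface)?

downgradient

Taking 1 as reference: 2−1 = (-255, 305, +0.5); 3−1 = (-285, 225, +0.4).
Solve a·Δx + b·Δy = Δh: det = (-255)·225 − (-285)·305 = 29550.
∂h/∂x = [(+0.5)·225 − (+0.4)·305] / 29550 = -0.0003215
∂h/∂y = [(-255)·(+0.4) − (-285)·(+0.5)] / 29550 = +0.001371
Head at (175, -170) = 576.5 + (-0.0003215)·(-165) + (+0.001371)·(-205) = 576.27 ft.
That is lower than the 576.9 ft at 3, so the point is downgradient.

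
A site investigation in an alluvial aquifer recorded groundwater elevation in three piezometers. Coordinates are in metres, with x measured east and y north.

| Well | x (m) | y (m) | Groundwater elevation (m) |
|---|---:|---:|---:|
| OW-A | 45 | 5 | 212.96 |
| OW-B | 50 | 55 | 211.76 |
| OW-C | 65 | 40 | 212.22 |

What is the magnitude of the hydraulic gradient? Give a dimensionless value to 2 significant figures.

0.025

Differences from OW-A: to OW-B (Δx, Δy, Δh) = (5, 50, -1.20); to OW-C = (20, 35, -0.74).
Determinant of the coordinate differences = 5·35 − 20·50 = -825.
∂h/∂x = [(-1.20)·35 − (-0.74)·50] / -825 = +0.006061
∂h/∂y = [5·(-0.74) − 20·(-1.20)] / -825 = -0.02461
|∇h| = √(0.006061² + -0.02461²) = 0.02535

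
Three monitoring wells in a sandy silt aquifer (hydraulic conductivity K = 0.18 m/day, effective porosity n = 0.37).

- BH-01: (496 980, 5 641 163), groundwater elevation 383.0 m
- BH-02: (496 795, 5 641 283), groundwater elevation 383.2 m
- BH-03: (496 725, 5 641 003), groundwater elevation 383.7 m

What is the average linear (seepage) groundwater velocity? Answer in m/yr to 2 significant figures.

0.41 m/yr

Three-point gradient (reference BH-01): Δ to BH-02 = (-185, 120, +0.2), Δ to BH-03 = (-255, -160, +0.7).
∂h/∂x = -0.001927, ∂h/∂y = -0.001304 (det = 60200).
|∇h| = √(-0.001927² + -0.001304²) = 0.002327
Seepage velocity v = K·i/n = 0.18 × 0.002327 / 0.37 = 0.001132 m/day = 0.4135 m/yr.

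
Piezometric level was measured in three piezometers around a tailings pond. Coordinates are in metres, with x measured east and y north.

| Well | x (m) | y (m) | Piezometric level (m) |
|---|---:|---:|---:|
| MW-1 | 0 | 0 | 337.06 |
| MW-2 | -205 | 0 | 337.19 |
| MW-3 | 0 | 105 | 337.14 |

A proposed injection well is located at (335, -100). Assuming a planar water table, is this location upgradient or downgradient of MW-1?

downgradient

∂h/∂x = (337.19 − 337.06) / (-205 − 0) = -0.0006341
∂h/∂y = (337.14 − 337.06) / (105 − 0) = +0.0007619
Head at (335, -100) = 337.06 + (-0.0006341)·(335) + (+0.0007619)·(-100) = 336.77 m.
That is lower than the 337.06 m at MW-1, so the point is downgradient.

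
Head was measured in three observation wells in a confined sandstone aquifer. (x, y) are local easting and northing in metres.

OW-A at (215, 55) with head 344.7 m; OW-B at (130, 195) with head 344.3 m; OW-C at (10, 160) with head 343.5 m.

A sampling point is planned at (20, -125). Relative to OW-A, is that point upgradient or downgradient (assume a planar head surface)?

downgradient

Taking OW-A as reference: OW-B−OW-A = (-85, 140, -0.4); OW-C−OW-A = (-205, 105, -1.2).
Solve a·Δx + b·Δy = Δh: det = (-85)·105 − (-205)·140 = 19775.
∂h/∂x = [(-0.4)·105 − (-1.2)·140] / 19775 = +0.006372
∂h/∂y = [(-85)·(-1.2) − (-205)·(-0.4)] / 19775 = +0.001011
Head at (20, -125) = 344.7 + (+0.006372)·(-195) + (+0.001011)·(-180) = 343.28 m.
That is lower than the 344.7 m at OW-A, so the point is downgradient.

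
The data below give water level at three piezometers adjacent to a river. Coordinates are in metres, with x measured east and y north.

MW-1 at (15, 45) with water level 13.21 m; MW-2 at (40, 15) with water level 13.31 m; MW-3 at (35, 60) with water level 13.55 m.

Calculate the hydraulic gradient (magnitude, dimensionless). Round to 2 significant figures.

0.014

With h = a·x + b·y + c and MW-1 as origin, the differences give:
  25·a + (-30)·b = +0.10
  20·a + 15·b = +0.34
Eliminate b (×15 and ×(-30), subtract): 975·a = 11.700 → a = ∂h/∂x = +0.01200
Back-substitute: b = ∂h/∂y = +0.006667.
|∇h| = √(0.01200² + 0.006667²) = 0.01373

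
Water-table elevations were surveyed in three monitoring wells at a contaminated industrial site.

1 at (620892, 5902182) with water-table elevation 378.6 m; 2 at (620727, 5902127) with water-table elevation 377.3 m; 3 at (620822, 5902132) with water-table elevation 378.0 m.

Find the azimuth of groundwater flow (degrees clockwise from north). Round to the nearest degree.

256°

With h = a·x + b·y + c and 1 as origin, the differences give:
  (-165)·a + (-55)·b = -1.3
  (-70)·a + (-50)·b = -0.6
Eliminate b (×(-50) and ×(-55), subtract): 4400·a = 32.00 → a = ∂h/∂x = +0.007273
Back-substitute: b = ∂h/∂y = +0.001818.
Flow direction (−∇h) has components (-0.007273 E, -0.001818 N).
Azimuth = atan2(E, N) = atan2(-0.007273, -0.001818) = 256.0° ≈ 256°.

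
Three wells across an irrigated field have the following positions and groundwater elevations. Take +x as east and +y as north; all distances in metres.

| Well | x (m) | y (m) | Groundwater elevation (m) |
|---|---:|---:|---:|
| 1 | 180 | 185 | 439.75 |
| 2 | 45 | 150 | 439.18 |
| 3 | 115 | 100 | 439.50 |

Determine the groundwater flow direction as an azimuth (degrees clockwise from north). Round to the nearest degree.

275°

Taking 1 as reference: 2−1 = (-135, -35, -0.57); 3−1 = (-65, -85, -0.25).
Determinant of the coordinate differences = (-135)·(-85) − (-65)·(-35) = 9200.
∂h/∂x = [(-0.57)·(-85) − (-0.25)·(-35)] / 9200 = +0.004315
∂h/∂y = [(-135)·(-0.25) − (-65)·(-0.57)] / 9200 = -0.0003587
Flow direction (−∇h) has components (-0.004315 E, +0.0003587 N).
Azimuth = atan2(E, N) = atan2(-0.004315, +0.0003587) = 274.8° ≈ 275°.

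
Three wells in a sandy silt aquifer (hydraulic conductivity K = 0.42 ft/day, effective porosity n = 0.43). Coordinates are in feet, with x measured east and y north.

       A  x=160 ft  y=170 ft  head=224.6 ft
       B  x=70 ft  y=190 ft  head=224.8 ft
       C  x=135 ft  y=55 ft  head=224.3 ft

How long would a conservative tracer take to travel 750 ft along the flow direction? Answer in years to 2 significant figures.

630 years

Differences from A: to B (Δx, Δy, Δh) = (-90, 20, +0.2); to C = (-25, -115, -0.3).
Solve a·Δx + b·Δy = Δh: det = (-90)·(-115) − (-25)·20 = 10850.
∂h/∂x = [(+0.2)·(-115) − (-0.3)·20] / 10850 = -0.001567
∂h/∂y = [(-90)·(-0.3) − (-25)·(+0.2)] / 10850 = +0.002949
|∇h| = √(-0.001567² + 0.002949²) = 0.003339
Seepage velocity v = K·i/n = 0.42 × 0.003339 / 0.43 = 0.003261 ft/day.
t = 750 / 0.003261 = 2.3e+05 days = 630 years.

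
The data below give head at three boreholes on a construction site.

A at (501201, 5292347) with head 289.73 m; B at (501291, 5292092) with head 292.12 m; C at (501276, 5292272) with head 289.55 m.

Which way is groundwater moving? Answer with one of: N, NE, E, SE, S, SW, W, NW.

NE

Differences from A: to B (Δx, Δy, Δh) = (90, -255, +2.39); to C = (75, -75, -0.18).
Solve a·Δx + b·Δy = Δh: det = 90·(-75) − 75·(-255) = 12375.
∂h/∂x = [(+2.39)·(-75) − (-0.18)·(-255)] / 12375 = -0.01819
∂h/∂y = [90·(-0.18) − 75·(+2.39)] / 12375 = -0.01579
Flow = −∇h = (+0.01819 east, +0.01579 north), which points northeast.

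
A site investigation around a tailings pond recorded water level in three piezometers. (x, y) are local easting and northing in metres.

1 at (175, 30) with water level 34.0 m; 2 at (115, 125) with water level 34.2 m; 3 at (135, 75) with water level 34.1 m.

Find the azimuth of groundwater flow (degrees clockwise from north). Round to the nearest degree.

166°

Taking 1 as reference: 2−1 = (-60, 95, +0.2); 3−1 = (-40, 45, +0.1).
Solve a·Δx + b·Δy = Δh: det = (-60)·45 − (-40)·95 = 1100.
∂h/∂x = [(+0.2)·45 − (+0.1)·95] / 1100 = -0.0004545
∂h/∂y = [(-60)·(+0.1) − (-40)·(+0.2)] / 1100 = +0.001818
Flow direction (−∇h) has components (+0.0004545 E, -0.001818 N).
Azimuth = atan2(E, N) = atan2(+0.0004545, -0.001818) = 166.0° ≈ 166°.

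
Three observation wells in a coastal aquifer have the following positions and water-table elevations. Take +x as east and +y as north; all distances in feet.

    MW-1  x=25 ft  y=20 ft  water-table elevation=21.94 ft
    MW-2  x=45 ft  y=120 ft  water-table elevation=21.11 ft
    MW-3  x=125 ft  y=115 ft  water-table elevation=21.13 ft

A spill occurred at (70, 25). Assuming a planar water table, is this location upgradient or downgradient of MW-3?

upgradient

With h = a·x + b·y + c and MW-1 as origin, the differences give:
  20·a + 100·b = -0.83
  100·a + 95·b = -0.81
Eliminate b (×95 and ×100, subtract): -8100·a = 2.150 → a = ∂h/∂x = -0.0002654
Back-substitute: b = ∂h/∂y = -0.008247.
Head at (70, 25) = 21.94 + (-0.0002654)·(45) + (-0.008247)·(5) = 21.89 ft.
That is higher than the 21.13 ft at MW-3, so the point is upgradient.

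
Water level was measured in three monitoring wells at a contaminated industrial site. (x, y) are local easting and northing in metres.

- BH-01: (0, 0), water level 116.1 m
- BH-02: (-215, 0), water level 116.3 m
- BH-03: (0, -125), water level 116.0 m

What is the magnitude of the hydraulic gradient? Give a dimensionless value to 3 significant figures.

∂h/∂x = (116.3 − 116.1) / (-215 − 0) = -0.0009302
∂h/∂y = (116.0 − 116.1) / (-125 − 0) = +0.0008000
|∇h| = √(-0.0009302² + 0.0008000²) = 0.001227

0.00123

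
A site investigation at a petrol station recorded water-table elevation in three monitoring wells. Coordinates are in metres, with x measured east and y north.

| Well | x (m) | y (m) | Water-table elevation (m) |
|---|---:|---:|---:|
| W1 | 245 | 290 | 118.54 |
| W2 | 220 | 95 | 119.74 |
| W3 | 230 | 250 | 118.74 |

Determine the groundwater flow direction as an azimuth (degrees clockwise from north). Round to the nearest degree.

325°

Taking W1 as reference: W2−W1 = (-25, -195, +1.20); W3−W1 = (-15, -40, +0.20).
Solve a·Δx + b·Δy = Δh: det = (-25)·(-40) − (-15)·(-195) = -1925.
∂h/∂x = [(+1.20)·(-40) − (+0.20)·(-195)] / -1925 = +0.004675
∂h/∂y = [(-25)·(+0.20) − (-15)·(+1.20)] / -1925 = -0.006753
Flow direction (−∇h) has components (-0.004675 E, +0.006753 N).
Azimuth = atan2(E, N) = atan2(-0.004675, +0.006753) = 325.3° ≈ 325°.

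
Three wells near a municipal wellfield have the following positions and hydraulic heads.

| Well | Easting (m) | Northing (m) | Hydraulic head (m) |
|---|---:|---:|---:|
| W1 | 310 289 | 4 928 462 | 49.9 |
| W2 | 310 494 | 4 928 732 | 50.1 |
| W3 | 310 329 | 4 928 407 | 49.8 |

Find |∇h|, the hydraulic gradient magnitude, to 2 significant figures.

With h = a·x + b·y + c and W1 as origin, the differences give:
  205·a + 270·b = +0.2
  40·a + (-55)·b = -0.1
Eliminate b (×(-55) and ×270, subtract): -22075·a = 16.00 → a = ∂h/∂x = -0.0007248
Back-substitute: b = ∂h/∂y = +0.001291.
|∇h| = √(-0.0007248² + 0.001291²) = 0.001481

0.0015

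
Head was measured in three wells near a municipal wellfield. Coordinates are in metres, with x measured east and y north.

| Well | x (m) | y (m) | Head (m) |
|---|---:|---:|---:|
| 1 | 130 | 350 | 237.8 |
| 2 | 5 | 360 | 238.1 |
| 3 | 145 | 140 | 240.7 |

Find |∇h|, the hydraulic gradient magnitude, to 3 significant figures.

Three-point gradient (reference 1): Δ to 2 = (-125, 10, +0.3), Δ to 3 = (15, -210, +2.9).
∂h/∂x = -0.003525, ∂h/∂y = -0.01406 (det = 26100).
|∇h| = √(-0.003525² + -0.01406²) = 0.0145

0.0145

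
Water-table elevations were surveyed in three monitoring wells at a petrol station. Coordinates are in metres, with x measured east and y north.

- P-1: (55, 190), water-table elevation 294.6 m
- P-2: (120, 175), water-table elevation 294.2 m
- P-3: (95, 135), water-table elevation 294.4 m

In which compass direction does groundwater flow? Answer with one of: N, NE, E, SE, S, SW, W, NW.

E

Differences from P-1: to P-2 (Δx, Δy, Δh) = (65, -15, -0.4); to P-3 = (40, -55, -0.2).
Determinant of the coordinate differences = 65·(-55) − 40·(-15) = -2975.
∂h/∂x = [(-0.4)·(-55) − (-0.2)·(-15)] / -2975 = -0.006387
∂h/∂y = [65·(-0.2) − 40·(-0.4)] / -2975 = -0.001008
Flow = −∇h = (+0.006387 east, +0.001008 north), which points east.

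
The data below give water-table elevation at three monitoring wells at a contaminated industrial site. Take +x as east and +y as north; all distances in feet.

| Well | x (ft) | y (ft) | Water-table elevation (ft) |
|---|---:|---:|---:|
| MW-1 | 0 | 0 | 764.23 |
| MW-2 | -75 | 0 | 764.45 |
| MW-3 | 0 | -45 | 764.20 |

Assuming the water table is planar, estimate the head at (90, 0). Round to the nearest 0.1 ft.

∂h/∂x = (764.45 − 764.23) / (-75 − 0) = -0.002933
∂h/∂y = (764.20 − 764.23) / (-45 − 0) = +0.0006667
h(90, 0) = 764.23 + (-0.002933)·(90) + (+0.0006667)·(0) = 764.23 -0.264 +0.000 = 763.966 ft.

764.0 ft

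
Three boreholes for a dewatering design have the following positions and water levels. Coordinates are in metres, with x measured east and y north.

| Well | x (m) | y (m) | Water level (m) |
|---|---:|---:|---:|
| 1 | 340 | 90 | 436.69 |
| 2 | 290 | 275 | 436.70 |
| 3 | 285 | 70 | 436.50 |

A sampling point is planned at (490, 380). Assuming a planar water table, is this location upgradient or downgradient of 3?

Taking 1 as reference: 2−1 = (-50, 185, +0.01); 3−1 = (-55, -20, -0.19).
Solve a·Δx + b·Δy = Δh: det = (-50)·(-20) − (-55)·185 = 11175.
∂h/∂x = [(+0.01)·(-20) − (-0.19)·185] / 11175 = +0.003128
∂h/∂y = [(-50)·(-0.19) − (-55)·(+0.01)] / 11175 = +0.0008993
Head at (490, 380) = 436.69 + (+0.003128)·(150) + (+0.0008993)·(290) = 437.42 m.
That is higher than the 436.50 m at 3, so the point is upgradient.

upgradient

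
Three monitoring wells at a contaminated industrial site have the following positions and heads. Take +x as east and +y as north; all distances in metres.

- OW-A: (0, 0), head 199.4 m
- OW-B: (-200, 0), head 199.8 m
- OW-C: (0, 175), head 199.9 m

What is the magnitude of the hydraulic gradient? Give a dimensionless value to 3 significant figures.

∂h/∂x = (199.8 − 199.4) / (-200 − 0) = -0.002000
∂h/∂y = (199.9 − 199.4) / (175 − 0) = +0.002857
|∇h| = √(-0.002000² + 0.002857²) = 0.003487

0.00349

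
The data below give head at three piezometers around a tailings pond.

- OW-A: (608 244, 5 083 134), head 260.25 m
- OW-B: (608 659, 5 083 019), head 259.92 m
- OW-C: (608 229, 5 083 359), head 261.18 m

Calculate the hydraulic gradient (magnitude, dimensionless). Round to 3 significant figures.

Taking OW-A as reference: OW-B−OW-A = (415, -115, -0.33); OW-C−OW-A = (-15, 225, +0.93).
Determinant of the coordinate differences = 415·225 − (-15)·(-115) = 91650.
∂h/∂x = [(-0.33)·225 − (+0.93)·(-115)] / 91650 = +0.0003568
∂h/∂y = [415·(+0.93) − (-15)·(-0.33)] / 91650 = +0.004157
|∇h| = √(0.0003568² + 0.004157²) = 0.004172

0.00417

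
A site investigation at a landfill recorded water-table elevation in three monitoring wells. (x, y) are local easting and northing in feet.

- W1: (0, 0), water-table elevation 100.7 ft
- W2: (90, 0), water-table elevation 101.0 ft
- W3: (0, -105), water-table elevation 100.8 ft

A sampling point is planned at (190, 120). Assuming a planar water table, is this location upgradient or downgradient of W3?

∂h/∂x = (101.0 − 100.7) / (90 − 0) = +0.003333
∂h/∂y = (100.8 − 100.7) / (-105 − 0) = -0.0009524
Head at (190, 120) = 100.7 + (+0.003333)·(190) + (-0.0009524)·(120) = 101.22 ft.
That is higher than the 100.8 ft at W3, so the point is upgradient.

upgradient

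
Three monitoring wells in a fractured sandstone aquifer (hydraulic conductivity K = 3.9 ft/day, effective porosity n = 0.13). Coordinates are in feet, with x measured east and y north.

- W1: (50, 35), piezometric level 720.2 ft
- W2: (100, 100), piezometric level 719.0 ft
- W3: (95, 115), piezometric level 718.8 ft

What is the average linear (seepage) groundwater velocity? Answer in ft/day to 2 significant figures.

Differences from W1: to W2 (Δx, Δy, Δh) = (50, 65, -1.2); to W3 = (45, 80, -1.4).
Solve a·Δx + b·Δy = Δh: det = 50·80 − 45·65 = 1075.
∂h/∂x = [(-1.2)·80 − (-1.4)·65] / 1075 = -0.004651
∂h/∂y = [50·(-1.4) − 45·(-1.2)] / 1075 = -0.01488
|∇h| = √(-0.004651² + -0.01488²) = 0.01559
Seepage velocity v = K·i/n = 3.9 × 0.01559 / 0.13 = 0.4677 ft/day.

0.47 ft/day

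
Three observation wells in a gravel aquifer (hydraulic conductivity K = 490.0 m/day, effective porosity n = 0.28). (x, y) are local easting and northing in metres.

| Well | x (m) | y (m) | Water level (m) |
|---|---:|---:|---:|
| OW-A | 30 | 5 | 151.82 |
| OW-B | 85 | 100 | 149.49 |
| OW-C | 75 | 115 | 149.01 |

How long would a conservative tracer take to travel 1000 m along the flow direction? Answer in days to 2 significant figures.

20 days

Three-point gradient (reference OW-A): Δ to OW-B = (55, 95, -2.33), Δ to OW-C = (45, 110, -2.81).
∂h/∂x = +0.006000, ∂h/∂y = -0.02800 (det = 1775).
|∇h| = √(0.006000² + -0.02800²) = 0.02864
Seepage velocity v = K·i/n = 490.0 × 0.02864 / 0.28 = 50.12 m/day.
t = 1000 / 50.12 = 19.95 days.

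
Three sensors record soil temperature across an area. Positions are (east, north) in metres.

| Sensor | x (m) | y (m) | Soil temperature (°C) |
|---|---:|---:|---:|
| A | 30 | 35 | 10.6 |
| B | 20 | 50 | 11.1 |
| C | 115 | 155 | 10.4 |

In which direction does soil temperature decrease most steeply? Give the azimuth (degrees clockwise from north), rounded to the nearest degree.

Taking A as reference: B−A = (-10, 15, +0.5); C−A = (85, 120, -0.2).
Determinant of the coordinate differences = (-10)·120 − 85·15 = -2475.
∂T/∂x = [(+0.5)·120 − (-0.2)·15] / -2475 = -0.02545
∂T/∂y = [(-10)·(-0.2) − 85·(+0.5)] / -2475 = +0.01636
Steepest decrease is along −∇f: components (+0.02545 E, -0.01636 N).
Azimuth = atan2(+0.02545, -0.01636) = 122.7° ≈ 123°.

123°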